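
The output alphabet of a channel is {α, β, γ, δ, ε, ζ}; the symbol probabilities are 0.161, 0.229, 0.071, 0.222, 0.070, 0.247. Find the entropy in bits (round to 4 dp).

2.4310 bits

H = −Σ pᵢ log₂ pᵢ.
−0.161·log₂(0.161) = 0.4242
−0.229·log₂(0.229) = 0.4870
−0.071·log₂(0.071) = 0.2709
−0.222·log₂(0.222) = 0.4820
−0.070·log₂(0.070) = 0.2686
−0.247·log₂(0.247) = 0.4983
Sum ≈ 2.4310 → 2.4310 bits.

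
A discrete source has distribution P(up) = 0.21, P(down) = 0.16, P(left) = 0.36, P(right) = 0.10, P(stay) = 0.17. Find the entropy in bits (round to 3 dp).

H = −Σ pᵢ log₂ pᵢ.
−0.21·log₂(0.21) = 0.4728
−0.16·log₂(0.16) = 0.4230
−0.36·log₂(0.36) = 0.5306
−0.10·log₂(0.10) = 0.3322
−0.17·log₂(0.17) = 0.4346
Sum ≈ 2.1932 → 2.193 bits.

2.193 bits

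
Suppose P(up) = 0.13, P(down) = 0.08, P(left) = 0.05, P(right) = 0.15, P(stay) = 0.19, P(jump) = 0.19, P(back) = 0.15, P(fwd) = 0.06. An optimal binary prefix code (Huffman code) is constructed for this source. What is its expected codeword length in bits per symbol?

2.92 bits/symbol

Repeatedly combine the two least-probable nodes; the expected code length is the sum of the merged weights.
merge 1/20 + 3/50 → 11/100
merge 2/25 + 11/100 → 19/100
merge 13/100 + 3/20 → 7/25
merge 3/20 + 19/100 → 17/50
merge 19/100 + 19/100 → 19/50
merge 7/25 + 17/50 → 31/50
merge 19/50 + 31/50 → 1
L = 11/100 + 19/100 + 7/25 + 17/50 + 19/50 + 31/50 + 1 = 73/25 = 2.92 bits/symbol.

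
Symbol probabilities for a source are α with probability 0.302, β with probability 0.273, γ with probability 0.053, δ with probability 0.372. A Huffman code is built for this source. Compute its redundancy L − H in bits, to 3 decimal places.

0.166 bits

Entropy H = −Σ p log₂ p ≈ 1.7883 bits.
Huffman merges: 53/1000+273/1000→163/500; 151/500+163/500→157/250; 93/250+157/250→1. L = 977/500 ≈ 1.9540.
L − H = 1.9540 − 1.7883 = 0.166 bits.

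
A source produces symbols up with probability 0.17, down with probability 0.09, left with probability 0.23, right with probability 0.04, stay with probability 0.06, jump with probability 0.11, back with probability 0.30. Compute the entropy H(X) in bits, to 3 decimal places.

2.536 bits

H = −Σ pᵢ log₂ pᵢ.
−0.17·log₂(0.17) = 0.4346
−0.09·log₂(0.09) = 0.3127
−0.23·log₂(0.23) = 0.4877
−0.04·log₂(0.04) = 0.1858
−0.06·log₂(0.06) = 0.2435
−0.11·log₂(0.11) = 0.3503
−0.30·log₂(0.30) = 0.5211
Sum ≈ 2.5356 → 2.536 bits.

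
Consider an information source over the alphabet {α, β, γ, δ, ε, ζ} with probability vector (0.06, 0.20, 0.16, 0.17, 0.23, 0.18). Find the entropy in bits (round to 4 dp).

2.4985 bits

H = −Σ pᵢ log₂ pᵢ.
−0.06·log₂(0.06) = 0.2435
−0.20·log₂(0.20) = 0.4644
−0.16·log₂(0.16) = 0.4230
−0.17·log₂(0.17) = 0.4346
−0.23·log₂(0.23) = 0.4877
−0.18·log₂(0.18) = 0.4453
Sum ≈ 2.4985 → 2.4985 bits.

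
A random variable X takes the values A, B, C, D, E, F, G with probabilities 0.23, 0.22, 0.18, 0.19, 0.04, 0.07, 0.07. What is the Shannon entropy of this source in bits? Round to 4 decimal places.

H = −Σ pᵢ log₂ pᵢ.
−0.23·log₂(0.23) = 0.4877
−0.22·log₂(0.22) = 0.4806
−0.18·log₂(0.18) = 0.4453
−0.19·log₂(0.19) = 0.4552
−0.04·log₂(0.04) = 0.1858
−0.07·log₂(0.07) = 0.2686
−0.07·log₂(0.07) = 0.2686
Sum ≈ 2.5916 → 2.5916 bits.

2.5916 bits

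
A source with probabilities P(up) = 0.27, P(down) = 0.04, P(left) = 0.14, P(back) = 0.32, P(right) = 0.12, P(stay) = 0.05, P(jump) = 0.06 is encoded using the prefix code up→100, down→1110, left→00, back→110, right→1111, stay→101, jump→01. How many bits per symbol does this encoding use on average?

L̄ = Σ pᵢ·ℓᵢ = 0.27·3 + 0.04·4 + 0.14·2 + 0.32·3 + 0.12·4 + 0.05·3 + 0.06·2 = 2.96 bits/symbol.

2.96 bits/symbol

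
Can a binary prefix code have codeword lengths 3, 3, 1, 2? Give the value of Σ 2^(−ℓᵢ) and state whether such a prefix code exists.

1; yes

With common denominator 2^3 = 8: Σ 2^(−ℓᵢ) = 1/8 + 1/8 + 4/8 + 2/8 = 8/8 = 1.
Kraft's inequality requires Σ ≤ 1; here Σ = 1 ≤ 1, so such a prefix code exists.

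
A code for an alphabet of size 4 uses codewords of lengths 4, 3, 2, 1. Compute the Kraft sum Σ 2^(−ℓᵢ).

With common denominator 2^4 = 16: Σ 2^(−ℓᵢ) = 1/16 + 2/16 + 4/16 + 8/16 = 15/16 = 0.9375.

0.9375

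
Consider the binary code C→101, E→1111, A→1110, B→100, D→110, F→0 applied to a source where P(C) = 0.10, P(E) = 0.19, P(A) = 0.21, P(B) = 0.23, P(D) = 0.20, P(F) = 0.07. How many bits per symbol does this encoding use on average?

L̄ = Σ pᵢ·ℓᵢ = 0.10·3 + 0.19·4 + 0.21·4 + 0.23·3 + 0.20·3 + 0.07·1 = 3.26 bits/symbol.

3.26 bits/symbol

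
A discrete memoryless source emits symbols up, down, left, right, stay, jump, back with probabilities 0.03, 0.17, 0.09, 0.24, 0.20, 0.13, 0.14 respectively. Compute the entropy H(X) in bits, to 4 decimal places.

2.6373 bits

H = −Σ pᵢ log₂ pᵢ.
−0.03·log₂(0.03) = 0.1518
−0.17·log₂(0.17) = 0.4346
−0.09·log₂(0.09) = 0.3127
−0.24·log₂(0.24) = 0.4941
−0.20·log₂(0.20) = 0.4644
−0.13·log₂(0.13) = 0.3826
−0.14·log₂(0.14) = 0.3971
Sum ≈ 2.6373 → 2.6373 bits.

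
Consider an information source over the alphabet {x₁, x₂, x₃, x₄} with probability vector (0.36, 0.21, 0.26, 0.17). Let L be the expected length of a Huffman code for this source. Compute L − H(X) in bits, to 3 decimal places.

0.057 bits

Entropy H = −Σ p log₂ p ≈ 1.9433 bits.
Huffman merges: 17/100+21/100→19/50; 13/50+9/25→31/50; 19/50+31/50→1. L = 2 ≈ 2.0000.
L − H = 2.0000 − 1.9433 = 0.057 bits.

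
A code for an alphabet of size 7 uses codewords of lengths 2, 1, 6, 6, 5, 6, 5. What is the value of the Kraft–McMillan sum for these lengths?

With common denominator 2^6 = 64: Σ 2^(−ℓᵢ) = 16/64 + 32/64 + 1/64 + 1/64 + 2/64 + 1/64 + 2/64 = 55/64 = 0.859375.

0.859375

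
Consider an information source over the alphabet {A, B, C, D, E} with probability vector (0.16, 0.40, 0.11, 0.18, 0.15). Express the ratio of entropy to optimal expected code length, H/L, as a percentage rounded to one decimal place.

98.1%

Entropy H = −Σ p log₂ p ≈ 2.1579 bits.
Huffman merges: 11/100+3/20→13/50; 4/25+9/50→17/50; 13/50+17/50→3/5; 2/5+3/5→1. L = 11/5 ≈ 2.2000.
Efficiency = H/L = 2.1579/2.2000 = 98.1%.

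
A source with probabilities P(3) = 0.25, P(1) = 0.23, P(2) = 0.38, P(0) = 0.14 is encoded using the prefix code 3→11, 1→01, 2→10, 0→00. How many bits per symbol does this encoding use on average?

2 bits/symbol

L̄ = Σ pᵢ·ℓᵢ = 0.25·2 + 0.23·2 + 0.38·2 + 0.14·2 = 2 bits/symbol.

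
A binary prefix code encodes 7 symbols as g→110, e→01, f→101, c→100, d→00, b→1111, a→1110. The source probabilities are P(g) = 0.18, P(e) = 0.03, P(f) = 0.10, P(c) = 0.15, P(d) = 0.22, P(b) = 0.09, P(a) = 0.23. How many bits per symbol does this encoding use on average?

L̄ = Σ pᵢ·ℓᵢ = 0.18·3 + 0.03·2 + 0.10·3 + 0.15·3 + 0.22·2 + 0.09·4 + 0.23·4 = 3.07 bits/symbol.

3.07 bits/symbol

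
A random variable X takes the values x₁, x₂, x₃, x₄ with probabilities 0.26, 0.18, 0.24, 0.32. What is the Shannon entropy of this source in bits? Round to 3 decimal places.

1.971 bits

H = −Σ pᵢ log₂ pᵢ.
−0.26·log₂(0.26) = 0.5053
−0.18·log₂(0.18) = 0.4453
−0.24·log₂(0.24) = 0.4941
−0.32·log₂(0.32) = 0.5260
Sum ≈ 1.9708 → 1.971 bits.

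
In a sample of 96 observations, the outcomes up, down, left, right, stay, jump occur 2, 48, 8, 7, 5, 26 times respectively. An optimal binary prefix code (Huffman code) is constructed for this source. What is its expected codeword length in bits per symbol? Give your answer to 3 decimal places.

Probabilities are the counts divided by 96.
Repeatedly combine the two least-probable nodes; the expected code length is the sum of the merged weights.
merge 1/48 + 5/96 → 7/96
merge 7/96 + 7/96 → 7/48
merge 1/12 + 7/48 → 11/48
merge 11/48 + 13/48 → 1/2
merge 1/2 + 1/2 → 1
L = 7/96 + 7/48 + 11/48 + 1/2 + 1 = 187/96 ≈ 1.948 bits/symbol.

1.948 bits/symbol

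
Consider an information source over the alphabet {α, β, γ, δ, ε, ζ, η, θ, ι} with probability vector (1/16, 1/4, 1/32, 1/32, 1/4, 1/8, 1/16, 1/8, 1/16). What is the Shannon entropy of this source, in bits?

Each probability is a power of 1/2, so log₂(1/p) is an integer.
H = Σ p·log₂(1/p) = 1/16·4 + 1/4·2 + 1/32·5 + 1/32·5 + 1/4·2 + 1/8·3 + 1/16·4 + 1/8·3 + 1/16·4 = 2.8125 bits.

2.8125 bits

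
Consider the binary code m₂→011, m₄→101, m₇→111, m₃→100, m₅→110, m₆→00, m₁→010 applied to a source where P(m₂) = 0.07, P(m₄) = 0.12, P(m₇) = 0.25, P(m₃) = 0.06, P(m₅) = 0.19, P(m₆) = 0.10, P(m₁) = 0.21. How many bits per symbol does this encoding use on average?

L̄ = Σ pᵢ·ℓᵢ = 0.07·3 + 0.12·3 + 0.25·3 + 0.06·3 + 0.19·3 + 0.10·2 + 0.21·3 = 2.9 bits/symbol.

2.9 bits/symbol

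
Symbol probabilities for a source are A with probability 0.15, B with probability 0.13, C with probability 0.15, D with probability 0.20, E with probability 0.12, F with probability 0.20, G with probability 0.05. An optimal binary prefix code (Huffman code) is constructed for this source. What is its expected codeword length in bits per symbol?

2.77 bits/symbol

Repeatedly combine the two least-probable nodes; the expected code length is the sum of the merged weights.
merge 1/20 + 3/25 → 17/100
merge 13/100 + 3/20 → 7/25
merge 3/20 + 17/100 → 8/25
merge 1/5 + 1/5 → 2/5
merge 7/25 + 8/25 → 3/5
merge 2/5 + 3/5 → 1
L = 17/100 + 7/25 + 8/25 + 2/5 + 3/5 + 1 = 277/100 = 2.77 bits/symbol.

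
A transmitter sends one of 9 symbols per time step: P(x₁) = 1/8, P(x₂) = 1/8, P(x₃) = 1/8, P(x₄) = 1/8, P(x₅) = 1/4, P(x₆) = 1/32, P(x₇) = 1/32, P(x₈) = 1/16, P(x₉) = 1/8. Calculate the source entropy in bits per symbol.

2.9375 bits

Each probability is a power of 1/2, so log₂(1/p) is an integer.
H = Σ p·log₂(1/p) = 1/8·3 + 1/8·3 + 1/8·3 + 1/8·3 + 1/4·2 + 1/32·5 + 1/32·5 + 1/16·4 + 1/8·3 = 2.9375 bits.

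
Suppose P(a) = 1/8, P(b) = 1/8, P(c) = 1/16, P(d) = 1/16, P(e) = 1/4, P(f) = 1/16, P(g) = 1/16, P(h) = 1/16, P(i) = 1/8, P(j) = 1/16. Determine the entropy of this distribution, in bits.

3.125 bits

Each probability is a power of 1/2, so log₂(1/p) is an integer.
H = Σ p·log₂(1/p) = 1/8·3 + 1/8·3 + 1/16·4 + 1/16·4 + 1/4·2 + 1/16·4 + 1/16·4 + 1/16·4 + 1/8·3 + 1/16·4 = 3.125 bits.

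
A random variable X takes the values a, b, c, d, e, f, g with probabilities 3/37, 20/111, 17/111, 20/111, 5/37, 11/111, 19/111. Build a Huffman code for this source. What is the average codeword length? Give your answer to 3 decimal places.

Repeatedly combine the two least-probable nodes; the expected code length is the sum of the merged weights.
merge 3/37 + 11/111 → 20/111
merge 5/37 + 17/111 → 32/111
merge 19/111 + 20/111 → 13/37
merge 20/111 + 20/111 → 40/111
merge 32/111 + 13/37 → 71/111
merge 40/111 + 71/111 → 1
L = 20/111 + 32/111 + 13/37 + 40/111 + 71/111 + 1 = 313/111 ≈ 2.820 bits/symbol.

2.820 bits/symbol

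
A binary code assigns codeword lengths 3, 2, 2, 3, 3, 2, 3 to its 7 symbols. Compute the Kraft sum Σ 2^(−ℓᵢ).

1.25

With common denominator 2^3 = 8: Σ 2^(−ℓᵢ) = 1/8 + 2/8 + 2/8 + 1/8 + 1/8 + 2/8 + 1/8 = 10/8 = 1.25.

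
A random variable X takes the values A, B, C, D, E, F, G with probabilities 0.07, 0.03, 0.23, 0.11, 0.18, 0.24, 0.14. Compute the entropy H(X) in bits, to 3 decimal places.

H = −Σ pᵢ log₂ pᵢ.
−0.07·log₂(0.07) = 0.2686
−0.03·log₂(0.03) = 0.1518
−0.23·log₂(0.23) = 0.4877
−0.11·log₂(0.11) = 0.3503
−0.18·log₂(0.18) = 0.4453
−0.24·log₂(0.24) = 0.4941
−0.14·log₂(0.14) = 0.3971
Sum ≈ 2.5948 → 2.595 bits.

2.595 bits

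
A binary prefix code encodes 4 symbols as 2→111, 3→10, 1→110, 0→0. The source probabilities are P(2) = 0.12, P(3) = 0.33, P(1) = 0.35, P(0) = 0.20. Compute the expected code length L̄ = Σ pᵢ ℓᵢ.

2.27 bits/symbol

L̄ = Σ pᵢ·ℓᵢ = 0.12·3 + 0.33·2 + 0.35·3 + 0.20·1 = 2.27 bits/symbol.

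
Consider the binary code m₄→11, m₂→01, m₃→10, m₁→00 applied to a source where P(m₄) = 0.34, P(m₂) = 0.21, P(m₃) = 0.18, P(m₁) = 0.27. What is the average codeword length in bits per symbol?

L̄ = Σ pᵢ·ℓᵢ = 0.34·2 + 0.21·2 + 0.18·2 + 0.27·2 = 2 bits/symbol.

2 bits/symbol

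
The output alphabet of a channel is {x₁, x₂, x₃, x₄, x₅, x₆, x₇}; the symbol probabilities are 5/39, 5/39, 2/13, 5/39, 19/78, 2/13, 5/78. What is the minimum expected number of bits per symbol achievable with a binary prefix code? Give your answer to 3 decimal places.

Repeatedly combine the two least-probable nodes; the expected code length is the sum of the merged weights.
merge 5/78 + 5/39 → 5/26
merge 5/39 + 5/39 → 10/39
merge 2/13 + 2/13 → 4/13
merge 5/26 + 19/78 → 17/39
merge 10/39 + 4/13 → 22/39
merge 17/39 + 22/39 → 1
L = 5/26 + 10/39 + 4/13 + 17/39 + 22/39 + 1 = 215/78 ≈ 2.756 bits/symbol.

2.756 bits/symbol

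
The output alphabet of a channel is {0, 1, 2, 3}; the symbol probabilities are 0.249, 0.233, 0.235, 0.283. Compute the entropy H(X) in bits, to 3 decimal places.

H = −Σ pᵢ log₂ pᵢ.
−0.249·log₂(0.249) = 0.4994
−0.233·log₂(0.233) = 0.4897
−0.235·log₂(0.235) = 0.4910
−0.283·log₂(0.283) = 0.5154
Sum ≈ 1.9955 → 1.995 bits.

1.995 bits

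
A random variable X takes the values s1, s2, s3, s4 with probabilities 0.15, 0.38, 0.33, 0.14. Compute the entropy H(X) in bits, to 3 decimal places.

1.866 bits

H = −Σ pᵢ log₂ pᵢ.
−0.15·log₂(0.15) = 0.4105
−0.38·log₂(0.38) = 0.5305
−0.33·log₂(0.33) = 0.5278
−0.14·log₂(0.14) = 0.3971
Sum ≈ 1.8659 → 1.866 bits.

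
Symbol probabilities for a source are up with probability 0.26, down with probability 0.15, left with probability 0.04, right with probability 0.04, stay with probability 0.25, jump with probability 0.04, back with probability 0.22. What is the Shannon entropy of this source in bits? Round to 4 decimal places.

H = −Σ pᵢ log₂ pᵢ.
−0.26·log₂(0.26) = 0.5053
−0.15·log₂(0.15) = 0.4105
−0.04·log₂(0.04) = 0.1858
−0.04·log₂(0.04) = 0.1858
−0.25·log₂(0.25) = 0.5000
−0.04·log₂(0.04) = 0.1858
−0.22·log₂(0.22) = 0.4806
Sum ≈ 2.4537 → 2.4537 bits.

2.4537 bits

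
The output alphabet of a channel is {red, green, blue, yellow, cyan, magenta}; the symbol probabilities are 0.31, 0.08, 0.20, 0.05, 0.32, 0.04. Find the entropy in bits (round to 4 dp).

H = −Σ pᵢ log₂ pᵢ.
−0.31·log₂(0.31) = 0.5238
−0.08·log₂(0.08) = 0.2915
−0.20·log₂(0.20) = 0.4644
−0.05·log₂(0.05) = 0.2161
−0.32·log₂(0.32) = 0.5260
−0.04·log₂(0.04) = 0.1858
Sum ≈ 2.2076 → 2.2076 bits.

2.2076 bits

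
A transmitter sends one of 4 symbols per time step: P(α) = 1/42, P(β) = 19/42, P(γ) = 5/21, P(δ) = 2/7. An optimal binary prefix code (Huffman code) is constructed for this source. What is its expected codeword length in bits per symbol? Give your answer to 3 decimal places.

Repeatedly combine the two least-probable nodes; the expected code length is the sum of the merged weights.
merge 1/42 + 5/21 → 11/42
merge 11/42 + 2/7 → 23/42
merge 19/42 + 23/42 → 1
L = 11/42 + 23/42 + 1 = 38/21 ≈ 1.810 bits/symbol.

1.810 bits/symbol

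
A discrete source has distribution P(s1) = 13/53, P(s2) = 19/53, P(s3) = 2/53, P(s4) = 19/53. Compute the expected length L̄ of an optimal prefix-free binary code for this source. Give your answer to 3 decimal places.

Repeatedly combine the two least-probable nodes; the expected code length is the sum of the merged weights.
merge 2/53 + 13/53 → 15/53
merge 15/53 + 19/53 → 34/53
merge 19/53 + 34/53 → 1
L = 15/53 + 34/53 + 1 = 102/53 ≈ 1.925 bits/symbol.

1.925 bits/symbol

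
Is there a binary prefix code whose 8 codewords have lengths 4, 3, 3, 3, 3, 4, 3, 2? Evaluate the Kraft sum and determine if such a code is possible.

1; yes

With common denominator 2^4 = 16: Σ 2^(−ℓᵢ) = 1/16 + 2/16 + 2/16 + 2/16 + 2/16 + 1/16 + 2/16 + 4/16 = 16/16 = 1.
Kraft's inequality requires Σ ≤ 1; here Σ = 1 ≤ 1, so such a prefix code exists.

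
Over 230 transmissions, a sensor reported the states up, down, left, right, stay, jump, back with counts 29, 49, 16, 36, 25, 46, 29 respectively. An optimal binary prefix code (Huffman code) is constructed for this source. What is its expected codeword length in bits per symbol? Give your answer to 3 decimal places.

2.765 bits/symbol

Probabilities are the counts divided by 230.
Repeatedly combine the two least-probable nodes; the expected code length is the sum of the merged weights.
merge 8/115 + 5/46 → 41/230
merge 29/230 + 29/230 → 29/115
merge 18/115 + 41/230 → 77/230
merge 1/5 + 49/230 → 19/46
merge 29/115 + 77/230 → 27/46
merge 19/46 + 27/46 → 1
L = 41/230 + 29/115 + 77/230 + 19/46 + 27/46 + 1 = 318/115 ≈ 2.765 bits/symbol.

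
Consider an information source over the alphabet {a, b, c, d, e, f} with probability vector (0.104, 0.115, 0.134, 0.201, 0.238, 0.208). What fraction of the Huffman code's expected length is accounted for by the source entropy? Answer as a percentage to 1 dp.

98.5%

Entropy H = −Σ p log₂ p ≈ 2.5163 bits.
Huffman merges: 13/125+23/200→219/1000; 67/500+201/1000→67/200; 26/125+219/1000→427/1000; 119/500+67/200→573/1000; 427/1000+573/1000→1. L = 1277/500 ≈ 2.5540.
Efficiency = H/L = 2.5163/2.5540 = 98.5%.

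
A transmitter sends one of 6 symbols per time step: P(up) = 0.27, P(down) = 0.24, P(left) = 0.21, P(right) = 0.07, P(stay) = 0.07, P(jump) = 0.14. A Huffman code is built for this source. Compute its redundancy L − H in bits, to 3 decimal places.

0.009 bits

Entropy H = −Σ p log₂ p ≈ 2.4112 bits.
Huffman merges: 7/100+7/100→7/50; 7/50+7/50→7/25; 21/100+6/25→9/20; 27/100+7/25→11/20; 9/20+11/20→1. L = 121/50 ≈ 2.4200.
L − H = 2.4200 − 2.4112 = 0.009 bits.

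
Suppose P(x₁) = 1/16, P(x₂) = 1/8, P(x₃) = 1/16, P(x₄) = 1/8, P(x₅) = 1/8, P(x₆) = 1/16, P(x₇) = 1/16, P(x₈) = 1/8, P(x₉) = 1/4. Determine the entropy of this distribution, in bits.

3 bits

Each probability is a power of 1/2, so log₂(1/p) is an integer.
H = Σ p·log₂(1/p) = 1/16·4 + 1/8·3 + 1/16·4 + 1/8·3 + 1/8·3 + 1/16·4 + 1/16·4 + 1/8·3 + 1/4·2 = 3 bits.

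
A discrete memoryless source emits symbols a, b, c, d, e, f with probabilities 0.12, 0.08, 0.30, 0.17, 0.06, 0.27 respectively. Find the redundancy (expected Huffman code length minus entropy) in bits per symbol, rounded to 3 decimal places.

Entropy H = −Σ p log₂ p ≈ 2.3678 bits.
Huffman merges: 3/50+2/25→7/50; 3/25+7/50→13/50; 17/100+13/50→43/100; 27/100+3/10→57/100; 43/100+57/100→1. L = 12/5 ≈ 2.4000.
L − H = 2.4000 − 2.3678 = 0.032 bits.

0.032 bits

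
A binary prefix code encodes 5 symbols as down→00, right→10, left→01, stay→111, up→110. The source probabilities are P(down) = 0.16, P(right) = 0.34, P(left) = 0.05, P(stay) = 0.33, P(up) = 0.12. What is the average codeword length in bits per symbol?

L̄ = Σ pᵢ·ℓᵢ = 0.16·2 + 0.34·2 + 0.05·2 + 0.33·3 + 0.12·3 = 2.45 bits/symbol.

2.45 bits/symbol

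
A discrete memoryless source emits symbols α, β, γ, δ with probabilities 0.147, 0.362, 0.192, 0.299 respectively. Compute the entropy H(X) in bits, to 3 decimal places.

1.915 bits

H = −Σ pᵢ log₂ pᵢ.
−0.147·log₂(0.147) = 0.4066
−0.362·log₂(0.362) = 0.5307
−0.192·log₂(0.192) = 0.4571
−0.299·log₂(0.299) = 0.5208
Sum ≈ 1.9152 → 1.915 bits.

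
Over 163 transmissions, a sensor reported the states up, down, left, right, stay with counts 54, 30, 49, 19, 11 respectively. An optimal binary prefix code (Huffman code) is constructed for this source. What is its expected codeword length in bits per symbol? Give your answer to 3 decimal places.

2.184 bits/symbol

Probabilities are the counts divided by 163.
Repeatedly combine the two least-probable nodes; the expected code length is the sum of the merged weights.
merge 11/163 + 19/163 → 30/163
merge 30/163 + 30/163 → 60/163
merge 49/163 + 54/163 → 103/163
merge 60/163 + 103/163 → 1
L = 30/163 + 60/163 + 103/163 + 1 = 356/163 ≈ 2.184 bits/symbol.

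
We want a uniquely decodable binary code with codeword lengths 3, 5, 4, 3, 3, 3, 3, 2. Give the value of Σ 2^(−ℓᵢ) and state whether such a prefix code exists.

With common denominator 2^5 = 32: Σ 2^(−ℓᵢ) = 4/32 + 1/32 + 2/32 + 4/32 + 4/32 + 4/32 + 4/32 + 8/32 = 31/32 = 0.96875.
Kraft's inequality requires Σ ≤ 1; here Σ = 0.96875 ≤ 1, so such a prefix code exists.

0.96875; yes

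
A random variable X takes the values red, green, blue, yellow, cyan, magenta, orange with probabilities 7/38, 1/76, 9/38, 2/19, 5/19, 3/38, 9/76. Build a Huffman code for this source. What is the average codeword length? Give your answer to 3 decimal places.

2.592 bits/symbol

Repeatedly combine the two least-probable nodes; the expected code length is the sum of the merged weights.
merge 1/76 + 3/38 → 7/76
merge 7/76 + 2/19 → 15/76
merge 9/76 + 7/38 → 23/76
merge 15/76 + 9/38 → 33/76
merge 5/19 + 23/76 → 43/76
merge 33/76 + 43/76 → 1
L = 7/76 + 15/76 + 23/76 + 33/76 + 43/76 + 1 = 197/76 ≈ 2.592 bits/symbol.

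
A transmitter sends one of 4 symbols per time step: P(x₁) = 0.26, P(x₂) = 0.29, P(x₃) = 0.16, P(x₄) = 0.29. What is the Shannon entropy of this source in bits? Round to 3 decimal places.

H = −Σ pᵢ log₂ pᵢ.
−0.26·log₂(0.26) = 0.5053
−0.29·log₂(0.29) = 0.5179
−0.16·log₂(0.16) = 0.4230
−0.29·log₂(0.29) = 0.5179
Sum ≈ 1.9641 → 1.964 bits.

1.964 bits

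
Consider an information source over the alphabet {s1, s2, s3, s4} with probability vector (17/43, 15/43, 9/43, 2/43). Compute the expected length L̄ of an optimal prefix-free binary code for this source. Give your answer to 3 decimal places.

Repeatedly combine the two least-probable nodes; the expected code length is the sum of the merged weights.
merge 2/43 + 9/43 → 11/43
merge 11/43 + 15/43 → 26/43
merge 17/43 + 26/43 → 1
L = 11/43 + 26/43 + 1 = 80/43 ≈ 1.860 bits/symbol.

1.860 bits/symbol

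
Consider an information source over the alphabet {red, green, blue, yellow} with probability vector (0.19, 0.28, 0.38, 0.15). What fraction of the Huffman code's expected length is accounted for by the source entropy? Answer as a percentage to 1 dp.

Entropy H = −Σ p log₂ p ≈ 1.9104 bits.
Huffman merges: 3/20+19/100→17/50; 7/25+17/50→31/50; 19/50+31/50→1. L = 49/25 ≈ 1.9600.
Efficiency = H/L = 1.9104/1.9600 = 97.5%.

97.5%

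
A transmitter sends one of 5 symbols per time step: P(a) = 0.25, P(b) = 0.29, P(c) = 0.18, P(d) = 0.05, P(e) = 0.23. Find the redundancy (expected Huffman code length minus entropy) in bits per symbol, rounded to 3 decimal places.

0.063 bits

Entropy H = −Σ p log₂ p ≈ 2.1670 bits.
Huffman merges: 1/20+9/50→23/100; 23/100+23/100→23/50; 1/4+29/100→27/50; 23/50+27/50→1. L = 223/100 ≈ 2.2300.
L − H = 2.2300 − 2.1670 = 0.063 bits.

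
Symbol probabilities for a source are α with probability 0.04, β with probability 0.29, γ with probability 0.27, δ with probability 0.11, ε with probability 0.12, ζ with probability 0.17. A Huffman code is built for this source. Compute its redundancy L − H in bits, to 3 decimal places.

Entropy H = −Σ p log₂ p ≈ 2.3656 bits.
Huffman merges: 1/25+11/100→3/20; 3/25+3/20→27/100; 17/100+27/100→11/25; 27/100+29/100→14/25; 11/25+14/25→1. L = 121/50 ≈ 2.4200.
L − H = 2.4200 − 2.3656 = 0.054 bits.

0.054 bits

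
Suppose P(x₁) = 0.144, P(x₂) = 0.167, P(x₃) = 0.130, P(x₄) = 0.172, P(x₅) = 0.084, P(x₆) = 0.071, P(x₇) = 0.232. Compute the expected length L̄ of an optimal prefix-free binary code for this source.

Repeatedly combine the two least-probable nodes; the expected code length is the sum of the merged weights.
merge 71/1000 + 21/250 → 31/200
merge 13/100 + 18/125 → 137/500
merge 31/200 + 167/1000 → 161/500
merge 43/250 + 29/125 → 101/250
merge 137/500 + 161/500 → 149/250
merge 101/250 + 149/250 → 1
L = 31/200 + 137/500 + 161/500 + 101/250 + 149/250 + 1 = 2751/1000 = 2.751 bits/symbol.

2.751 bits/symbol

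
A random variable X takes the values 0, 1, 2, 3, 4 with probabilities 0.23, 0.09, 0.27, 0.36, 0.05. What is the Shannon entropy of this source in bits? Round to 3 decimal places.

H = −Σ pᵢ log₂ pᵢ.
−0.23·log₂(0.23) = 0.4877
−0.09·log₂(0.09) = 0.3127
−0.27·log₂(0.27) = 0.5100
−0.36·log₂(0.36) = 0.5306
−0.05·log₂(0.05) = 0.2161
Sum ≈ 2.0571 → 2.057 bits.

2.057 bits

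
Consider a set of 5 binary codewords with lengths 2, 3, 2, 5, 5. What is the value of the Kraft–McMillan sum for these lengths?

0.6875

With common denominator 2^5 = 32: Σ 2^(−ℓᵢ) = 8/32 + 4/32 + 8/32 + 1/32 + 1/32 = 22/32 = 0.6875.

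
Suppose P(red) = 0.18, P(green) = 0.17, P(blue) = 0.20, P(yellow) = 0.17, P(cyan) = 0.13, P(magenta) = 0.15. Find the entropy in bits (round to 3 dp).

H = −Σ pᵢ log₂ pᵢ.
−0.18·log₂(0.18) = 0.4453
−0.17·log₂(0.17) = 0.4346
−0.20·log₂(0.20) = 0.4644
−0.17·log₂(0.17) = 0.4346
−0.13·log₂(0.13) = 0.3826
−0.15·log₂(0.15) = 0.4105
Sum ≈ 2.5721 → 2.572 bits.

2.572 bits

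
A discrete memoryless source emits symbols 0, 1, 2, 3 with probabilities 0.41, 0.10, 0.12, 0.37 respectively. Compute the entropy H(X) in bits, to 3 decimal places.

H = −Σ pᵢ log₂ pᵢ.
−0.41·log₂(0.41) = 0.5274
−0.10·log₂(0.10) = 0.3322
−0.12·log₂(0.12) = 0.3671
−0.37·log₂(0.37) = 0.5307
Sum ≈ 1.7574 → 1.757 bits.

1.757 bits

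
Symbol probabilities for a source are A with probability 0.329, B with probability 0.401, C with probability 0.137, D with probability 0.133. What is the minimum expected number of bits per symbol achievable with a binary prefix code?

Repeatedly combine the two least-probable nodes; the expected code length is the sum of the merged weights.
merge 133/1000 + 137/1000 → 27/100
merge 27/100 + 329/1000 → 599/1000
merge 401/1000 + 599/1000 → 1
L = 27/100 + 599/1000 + 1 = 1869/1000 = 1.869 bits/symbol.

1.869 bits/symbol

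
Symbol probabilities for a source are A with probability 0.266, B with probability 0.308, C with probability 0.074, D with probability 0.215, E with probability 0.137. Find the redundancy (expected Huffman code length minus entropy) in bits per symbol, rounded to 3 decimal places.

0.032 bits

Entropy H = −Σ p log₂ p ≈ 2.1791 bits.
Huffman merges: 37/500+137/1000→211/1000; 211/1000+43/200→213/500; 133/500+77/250→287/500; 213/500+287/500→1. L = 2211/1000 ≈ 2.2110.
L − H = 2.2110 − 2.1791 = 0.032 bits.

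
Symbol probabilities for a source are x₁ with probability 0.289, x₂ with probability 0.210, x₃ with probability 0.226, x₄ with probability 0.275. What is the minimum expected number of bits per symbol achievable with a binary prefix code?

Repeatedly combine the two least-probable nodes; the expected code length is the sum of the merged weights.
merge 21/100 + 113/500 → 109/250
merge 11/40 + 289/1000 → 141/250
merge 109/250 + 141/250 → 1
L = 109/250 + 141/250 + 1 = 2 bits/symbol.

2 bits/symbol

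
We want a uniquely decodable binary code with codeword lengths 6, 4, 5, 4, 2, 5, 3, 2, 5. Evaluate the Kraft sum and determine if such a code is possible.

0.859375; yes

With common denominator 2^6 = 64: Σ 2^(−ℓᵢ) = 1/64 + 4/64 + 2/64 + 4/64 + 16/64 + 2/64 + 8/64 + 16/64 + 2/64 = 55/64 = 0.859375.
Kraft's inequality requires Σ ≤ 1; here Σ = 0.859375 ≤ 1, so such a prefix code exists.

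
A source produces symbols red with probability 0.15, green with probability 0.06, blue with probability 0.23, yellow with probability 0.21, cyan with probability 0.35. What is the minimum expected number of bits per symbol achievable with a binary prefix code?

2.21 bits/symbol

Repeatedly combine the two least-probable nodes; the expected code length is the sum of the merged weights.
merge 3/50 + 3/20 → 21/100
merge 21/100 + 21/100 → 21/50
merge 23/100 + 7/20 → 29/50
merge 21/50 + 29/50 → 1
L = 21/100 + 21/50 + 29/50 + 1 = 221/100 = 2.21 bits/symbol.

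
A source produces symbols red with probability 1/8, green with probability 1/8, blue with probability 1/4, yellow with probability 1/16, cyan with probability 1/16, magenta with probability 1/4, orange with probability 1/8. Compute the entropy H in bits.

Each probability is a power of 1/2, so log₂(1/p) is an integer.
H = Σ p·log₂(1/p) = 1/8·3 + 1/8·3 + 1/4·2 + 1/16·4 + 1/16·4 + 1/4·2 + 1/8·3 = 2.625 bits.

2.625 bits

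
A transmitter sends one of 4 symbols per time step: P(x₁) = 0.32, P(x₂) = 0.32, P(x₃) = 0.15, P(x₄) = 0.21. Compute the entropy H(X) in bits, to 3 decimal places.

H = −Σ pᵢ log₂ pᵢ.
−0.32·log₂(0.32) = 0.5260
−0.32·log₂(0.32) = 0.5260
−0.15·log₂(0.15) = 0.4105
−0.21·log₂(0.21) = 0.4728
Sum ≈ 1.9354 → 1.935 bits.

1.935 bits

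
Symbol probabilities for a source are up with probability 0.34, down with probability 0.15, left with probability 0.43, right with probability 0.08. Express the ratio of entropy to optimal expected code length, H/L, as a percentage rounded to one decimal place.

Entropy H = −Σ p log₂ p ≈ 1.7548 bits.
Huffman merges: 2/25+3/20→23/100; 23/100+17/50→57/100; 43/100+57/100→1. L = 9/5 ≈ 1.8000.
Efficiency = H/L = 1.7548/1.8000 = 97.5%.

97.5%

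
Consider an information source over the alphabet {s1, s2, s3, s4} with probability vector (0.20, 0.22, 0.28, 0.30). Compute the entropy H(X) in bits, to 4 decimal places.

H = −Σ pᵢ log₂ pᵢ.
−0.20·log₂(0.20) = 0.4644
−0.22·log₂(0.22) = 0.4806
−0.28·log₂(0.28) = 0.5142
−0.30·log₂(0.30) = 0.5211
Sum ≈ 1.9803 → 1.9803 bits.

1.9803 bits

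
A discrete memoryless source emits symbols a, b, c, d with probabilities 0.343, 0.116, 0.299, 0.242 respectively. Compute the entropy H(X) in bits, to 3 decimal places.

1.906 bits

H = −Σ pᵢ log₂ pᵢ.
−0.343·log₂(0.343) = 0.5295
−0.116·log₂(0.116) = 0.3605
−0.299·log₂(0.299) = 0.5208
−0.242·log₂(0.242) = 0.4954
Sum ≈ 1.9061 → 1.906 bits.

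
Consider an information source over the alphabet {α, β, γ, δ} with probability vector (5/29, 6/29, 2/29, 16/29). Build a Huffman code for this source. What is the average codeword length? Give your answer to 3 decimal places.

Repeatedly combine the two least-probable nodes; the expected code length is the sum of the merged weights.
merge 2/29 + 5/29 → 7/29
merge 6/29 + 7/29 → 13/29
merge 13/29 + 16/29 → 1
L = 7/29 + 13/29 + 1 = 49/29 ≈ 1.690 bits/symbol.

1.690 bits/symbol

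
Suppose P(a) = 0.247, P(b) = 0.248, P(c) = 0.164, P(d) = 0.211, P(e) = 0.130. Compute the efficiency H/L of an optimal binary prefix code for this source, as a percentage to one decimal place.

99.4%

Entropy H = −Σ p log₂ p ≈ 2.2812 bits.
Huffman merges: 13/100+41/250→147/500; 211/1000+247/1000→229/500; 31/125+147/500→271/500; 229/500+271/500→1. L = 1147/500 ≈ 2.2940.
Efficiency = H/L = 2.2812/2.2940 = 99.4%.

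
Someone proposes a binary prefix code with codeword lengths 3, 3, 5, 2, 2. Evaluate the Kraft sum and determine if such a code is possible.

0.78125; yes

With common denominator 2^5 = 32: Σ 2^(−ℓᵢ) = 4/32 + 4/32 + 1/32 + 8/32 + 8/32 = 25/32 = 0.78125.
Kraft's inequality requires Σ ≤ 1; here Σ = 0.78125 ≤ 1, so such a prefix code exists.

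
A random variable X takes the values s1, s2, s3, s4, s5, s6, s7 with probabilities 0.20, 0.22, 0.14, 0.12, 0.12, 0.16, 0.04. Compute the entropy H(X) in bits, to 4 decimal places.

H = −Σ pᵢ log₂ pᵢ.
−0.20·log₂(0.20) = 0.4644
−0.22·log₂(0.22) = 0.4806
−0.14·log₂(0.14) = 0.3971
−0.12·log₂(0.12) = 0.3671
−0.12·log₂(0.12) = 0.3671
−0.16·log₂(0.16) = 0.4230
−0.04·log₂(0.04) = 0.1858
Sum ≈ 2.6850 → 2.6850 bits.

2.6850 bits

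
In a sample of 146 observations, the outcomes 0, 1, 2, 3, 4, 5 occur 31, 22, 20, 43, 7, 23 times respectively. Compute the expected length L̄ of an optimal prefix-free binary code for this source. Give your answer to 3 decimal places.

Probabilities are the counts divided by 146.
Repeatedly combine the two least-probable nodes; the expected code length is the sum of the merged weights.
merge 7/146 + 10/73 → 27/146
merge 11/73 + 23/146 → 45/146
merge 27/146 + 31/146 → 29/73
merge 43/146 + 45/146 → 44/73
merge 29/73 + 44/73 → 1
L = 27/146 + 45/146 + 29/73 + 44/73 + 1 = 182/73 ≈ 2.493 bits/symbol.

2.493 bits/symbol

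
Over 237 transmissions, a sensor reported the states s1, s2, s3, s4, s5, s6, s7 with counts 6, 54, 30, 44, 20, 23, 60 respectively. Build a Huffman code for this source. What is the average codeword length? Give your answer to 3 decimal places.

Probabilities are the counts divided by 237.
Repeatedly combine the two least-probable nodes; the expected code length is the sum of the merged weights.
merge 2/79 + 20/237 → 26/237
merge 23/237 + 26/237 → 49/237
merge 10/79 + 44/237 → 74/237
merge 49/237 + 18/79 → 103/237
merge 20/79 + 74/237 → 134/237
merge 103/237 + 134/237 → 1
L = 26/237 + 49/237 + 74/237 + 103/237 + 134/237 + 1 = 623/237 ≈ 2.629 bits/symbol.

2.629 bits/symbol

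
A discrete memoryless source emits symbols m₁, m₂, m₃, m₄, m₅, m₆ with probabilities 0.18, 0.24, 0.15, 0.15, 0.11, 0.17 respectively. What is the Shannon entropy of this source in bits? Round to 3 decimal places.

H = −Σ pᵢ log₂ pᵢ.
−0.18·log₂(0.18) = 0.4453
−0.24·log₂(0.24) = 0.4941
−0.15·log₂(0.15) = 0.4105
−0.15·log₂(0.15) = 0.4105
−0.11·log₂(0.11) = 0.3503
−0.17·log₂(0.17) = 0.4346
Sum ≈ 2.5454 → 2.545 bits.

2.545 bits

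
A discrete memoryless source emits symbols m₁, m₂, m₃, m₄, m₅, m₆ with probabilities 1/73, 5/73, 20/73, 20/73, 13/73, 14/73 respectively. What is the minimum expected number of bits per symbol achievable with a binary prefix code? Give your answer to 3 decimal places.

2.342 bits/symbol

Repeatedly combine the two least-probable nodes; the expected code length is the sum of the merged weights.
merge 1/73 + 5/73 → 6/73
merge 6/73 + 13/73 → 19/73
merge 14/73 + 19/73 → 33/73
merge 20/73 + 20/73 → 40/73
merge 33/73 + 40/73 → 1
L = 6/73 + 19/73 + 33/73 + 40/73 + 1 = 171/73 ≈ 2.342 bits/symbol.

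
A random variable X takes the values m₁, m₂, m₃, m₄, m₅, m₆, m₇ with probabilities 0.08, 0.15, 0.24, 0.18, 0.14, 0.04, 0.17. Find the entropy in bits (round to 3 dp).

2.659 bits

H = −Σ pᵢ log₂ pᵢ.
−0.08·log₂(0.08) = 0.2915
−0.15·log₂(0.15) = 0.4105
−0.24·log₂(0.24) = 0.4941
−0.18·log₂(0.18) = 0.4453
−0.14·log₂(0.14) = 0.3971
−0.04·log₂(0.04) = 0.1858
−0.17·log₂(0.17) = 0.4346
Sum ≈ 2.6589 → 2.659 bits.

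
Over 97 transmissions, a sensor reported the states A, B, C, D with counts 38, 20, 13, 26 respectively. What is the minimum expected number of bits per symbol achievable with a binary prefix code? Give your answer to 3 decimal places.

Probabilities are the counts divided by 97.
Repeatedly combine the two least-probable nodes; the expected code length is the sum of the merged weights.
merge 13/97 + 20/97 → 33/97
merge 26/97 + 33/97 → 59/97
merge 38/97 + 59/97 → 1
L = 33/97 + 59/97 + 1 = 189/97 ≈ 1.948 bits/symbol.

1.948 bits/symbol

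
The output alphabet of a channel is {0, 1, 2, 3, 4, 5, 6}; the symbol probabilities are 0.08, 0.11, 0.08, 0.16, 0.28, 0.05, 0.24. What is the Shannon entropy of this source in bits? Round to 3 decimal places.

2.581 bits

H = −Σ pᵢ log₂ pᵢ.
−0.08·log₂(0.08) = 0.2915
−0.11·log₂(0.11) = 0.3503
−0.08·log₂(0.08) = 0.2915
−0.16·log₂(0.16) = 0.4230
−0.28·log₂(0.28) = 0.5142
−0.05·log₂(0.05) = 0.2161
−0.24·log₂(0.24) = 0.4941
Sum ≈ 2.5808 → 2.581 bits.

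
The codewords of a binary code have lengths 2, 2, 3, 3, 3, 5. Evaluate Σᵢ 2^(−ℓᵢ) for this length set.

0.90625

With common denominator 2^5 = 32: Σ 2^(−ℓᵢ) = 8/32 + 8/32 + 4/32 + 4/32 + 4/32 + 1/32 = 29/32 = 0.90625.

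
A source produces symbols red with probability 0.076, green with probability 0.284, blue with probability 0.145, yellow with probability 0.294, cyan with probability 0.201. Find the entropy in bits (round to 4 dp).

2.1868 bits

H = −Σ pᵢ log₂ pᵢ.
−0.076·log₂(0.076) = 0.2826
−0.284·log₂(0.284) = 0.5158
−0.145·log₂(0.145) = 0.4040
−0.294·log₂(0.294) = 0.5192
−0.201·log₂(0.201) = 0.4653
Sum ≈ 2.1868 → 2.1868 bits.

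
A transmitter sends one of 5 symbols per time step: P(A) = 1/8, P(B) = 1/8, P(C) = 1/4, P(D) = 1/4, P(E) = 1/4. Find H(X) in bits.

Each probability is a power of 1/2, so log₂(1/p) is an integer.
H = Σ p·log₂(1/p) = 1/8·3 + 1/8·3 + 1/4·2 + 1/4·2 + 1/4·2 = 2.25 bits.

2.25 bits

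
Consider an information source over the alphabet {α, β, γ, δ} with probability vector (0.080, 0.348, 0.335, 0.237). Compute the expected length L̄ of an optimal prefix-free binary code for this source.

Repeatedly combine the two least-probable nodes; the expected code length is the sum of the merged weights.
merge 2/25 + 237/1000 → 317/1000
merge 317/1000 + 67/200 → 163/250
merge 87/250 + 163/250 → 1
L = 317/1000 + 163/250 + 1 = 1969/1000 = 1.969 bits/symbol.

1.969 bits/symbol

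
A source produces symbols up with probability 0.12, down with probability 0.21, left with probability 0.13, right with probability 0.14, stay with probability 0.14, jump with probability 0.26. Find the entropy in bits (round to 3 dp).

H = −Σ pᵢ log₂ pᵢ.
−0.12·log₂(0.12) = 0.3671
−0.21·log₂(0.21) = 0.4728
−0.13·log₂(0.13) = 0.3826
−0.14·log₂(0.14) = 0.3971
−0.14·log₂(0.14) = 0.3971
−0.26·log₂(0.26) = 0.5053
Sum ≈ 2.5220 → 2.522 bits.

2.522 bits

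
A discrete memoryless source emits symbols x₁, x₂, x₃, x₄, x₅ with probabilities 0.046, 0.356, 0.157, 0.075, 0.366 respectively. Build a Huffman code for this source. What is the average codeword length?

Repeatedly combine the two least-probable nodes; the expected code length is the sum of the merged weights.
merge 23/500 + 3/40 → 121/1000
merge 121/1000 + 157/1000 → 139/500
merge 139/500 + 89/250 → 317/500
merge 183/500 + 317/500 → 1
L = 121/1000 + 139/500 + 317/500 + 1 = 2033/1000 = 2.033 bits/symbol.

2.033 bits/symbol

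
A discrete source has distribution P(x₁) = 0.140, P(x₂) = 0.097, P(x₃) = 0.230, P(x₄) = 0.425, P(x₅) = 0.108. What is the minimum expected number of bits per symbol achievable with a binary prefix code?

Repeatedly combine the two least-probable nodes; the expected code length is the sum of the merged weights.
merge 97/1000 + 27/250 → 41/200
merge 7/50 + 41/200 → 69/200
merge 23/100 + 69/200 → 23/40
merge 17/40 + 23/40 → 1
L = 41/200 + 69/200 + 23/40 + 1 = 17/8 = 2.125 bits/symbol.

2.125 bits/symbol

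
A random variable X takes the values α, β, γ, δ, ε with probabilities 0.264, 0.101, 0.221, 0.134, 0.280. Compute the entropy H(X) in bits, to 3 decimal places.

H = −Σ pᵢ log₂ pᵢ.
−0.264·log₂(0.264) = 0.5072
−0.101·log₂(0.101) = 0.3341
−0.221·log₂(0.221) = 0.4813
−0.134·log₂(0.134) = 0.3886
−0.280·log₂(0.280) = 0.5142
Sum ≈ 2.2254 → 2.225 bits.

2.225 bits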